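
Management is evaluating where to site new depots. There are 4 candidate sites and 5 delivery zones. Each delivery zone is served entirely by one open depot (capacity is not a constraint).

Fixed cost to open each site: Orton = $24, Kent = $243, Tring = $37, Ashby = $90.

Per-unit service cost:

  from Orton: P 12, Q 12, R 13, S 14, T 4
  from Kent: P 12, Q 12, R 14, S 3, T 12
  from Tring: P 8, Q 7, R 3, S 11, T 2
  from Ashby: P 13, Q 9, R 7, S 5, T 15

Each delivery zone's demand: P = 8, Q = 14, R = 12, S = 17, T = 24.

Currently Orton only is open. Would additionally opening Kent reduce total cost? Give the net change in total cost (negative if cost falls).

Current service cost with {Orton}: 754.
Adding Kent: each delivery zone re-picks its cheapest; new service cost 567, saving 187.
Extra fixed cost: 243. Net change = 243 − 187 = 56.
(Totals: 778 → 834.)

No — net change +56 (cost rises by 56).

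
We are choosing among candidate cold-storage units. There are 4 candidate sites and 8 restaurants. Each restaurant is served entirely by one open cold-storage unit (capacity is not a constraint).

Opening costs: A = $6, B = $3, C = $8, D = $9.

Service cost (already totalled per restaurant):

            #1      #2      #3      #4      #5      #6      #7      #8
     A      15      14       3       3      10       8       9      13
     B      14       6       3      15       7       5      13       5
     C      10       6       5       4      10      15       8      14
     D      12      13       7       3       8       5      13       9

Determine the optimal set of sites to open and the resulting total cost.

Open B and C; minimum total cost 59.

For any fixed open set, each restaurant goes to its cheapest open site; total = fixed + service.
{B, C}: #1→C 10, #2→B 6, #3→B 3, #4→C 4, #5→B 7, #6→B 5, #7→C 8, #8→B 5. Service 48; fixed 11; total 59.
{A, B}: service 52 + fixed 9 = 61
{A, B, C}: #1→C 10, #2→B 6, #3→A 3, #4→A 3, #5→B 7, #6→B 5, #7→C 8, #8→B 5. Service 47; fixed 17; total 64.
{A, B, C, D}: #1→C 10, #2→B 6, #3→A 3, #4→A 3, #5→B 7, #6→B 5, #7→C 8, #8→B 5. Service 47; fixed 26; total 73.
No other subset beats 59.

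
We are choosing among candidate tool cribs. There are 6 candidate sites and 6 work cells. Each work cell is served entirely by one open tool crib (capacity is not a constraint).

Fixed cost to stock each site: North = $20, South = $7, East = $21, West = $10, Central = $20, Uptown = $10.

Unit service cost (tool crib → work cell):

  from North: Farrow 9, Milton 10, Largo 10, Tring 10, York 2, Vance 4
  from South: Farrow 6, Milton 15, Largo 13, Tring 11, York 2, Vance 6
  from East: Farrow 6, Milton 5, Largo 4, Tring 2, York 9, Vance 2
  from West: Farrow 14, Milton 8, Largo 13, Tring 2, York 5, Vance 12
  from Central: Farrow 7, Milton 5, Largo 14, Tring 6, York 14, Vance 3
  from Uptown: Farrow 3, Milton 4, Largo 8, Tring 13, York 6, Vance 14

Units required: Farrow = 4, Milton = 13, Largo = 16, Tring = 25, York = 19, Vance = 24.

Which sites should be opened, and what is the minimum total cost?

For any fixed open set, each work cell goes to its cheapest open site; total = fixed + service.
{South, East, Uptown}: Farrow→Uptown 3·4=12, Milton→Uptown 4·13=52, Largo→East 4·16=64, Tring→East 2·25=50, York→South 2·19=38, Vance→East 2·24=48. Service 264; fixed 38; total 302.
{South, East, West, Uptown}: service 264 + fixed 48 = 312
{North, East, Uptown}: Farrow→Uptown 3·4=12, Milton→Uptown 4·13=52, Largo→East 4·16=64, Tring→East 2·25=50, York→North 2·19=38, Vance→East 2·24=48. Service 264; fixed 51; total 315.
{North, South, East, West, Central, Uptown}: service 264 + fixed 88 = 352
No other subset beats 302.

Open South, East and Uptown; minimum total cost 302.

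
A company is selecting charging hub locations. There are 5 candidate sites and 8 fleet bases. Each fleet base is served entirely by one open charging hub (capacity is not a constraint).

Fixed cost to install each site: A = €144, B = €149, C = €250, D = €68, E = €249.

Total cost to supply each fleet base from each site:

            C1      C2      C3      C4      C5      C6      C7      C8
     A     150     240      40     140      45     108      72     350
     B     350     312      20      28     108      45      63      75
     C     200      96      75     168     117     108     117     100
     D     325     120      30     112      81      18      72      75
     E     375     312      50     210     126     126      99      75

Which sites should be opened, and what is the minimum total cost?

For any fixed open set, each fleet base goes to its cheapest open site; total = fixed + service.
{A, D}: C1→A 150, C2→D 120, C3→D 30, C4→D 112, C5→A 45, C6→D 18, C7→A 72, C8→D 75. Service 622; fixed 212; total 834.
{A, B, D}: service 519 + fixed 361 = 880
{D}: C1→D 325, C2→D 120, C3→D 30, C4→D 112, C5→D 81, C6→D 18, C7→D 72, C8→D 75. Service 833; fixed 68; total 901.
{A, B, C, D, E}: C1→A 150, C2→C 96, C3→B 20, C4→B 28, C5→A 45, C6→D 18, C7→B 63, C8→B 75. Service 495; fixed 860; total 1355.
No other subset beats 834.

Open A and D; minimum total cost 834.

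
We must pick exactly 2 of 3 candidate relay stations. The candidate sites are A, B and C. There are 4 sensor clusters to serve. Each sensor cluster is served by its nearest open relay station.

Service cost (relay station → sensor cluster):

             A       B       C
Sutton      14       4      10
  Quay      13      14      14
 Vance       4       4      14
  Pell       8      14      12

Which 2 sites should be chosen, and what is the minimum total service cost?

With exactly 2 open, each sensor cluster uses its cheapest among the chosen.
{A, B}: Sutton→B 4, Quay→A 13, Vance→A 4, Pell→A 8. Service cost 29.
{B, C}: service cost 34
{A, C}: service cost 35
Among all 3 size-2 choices, {A, B} is lowest.

Choose A and B; total service cost 29.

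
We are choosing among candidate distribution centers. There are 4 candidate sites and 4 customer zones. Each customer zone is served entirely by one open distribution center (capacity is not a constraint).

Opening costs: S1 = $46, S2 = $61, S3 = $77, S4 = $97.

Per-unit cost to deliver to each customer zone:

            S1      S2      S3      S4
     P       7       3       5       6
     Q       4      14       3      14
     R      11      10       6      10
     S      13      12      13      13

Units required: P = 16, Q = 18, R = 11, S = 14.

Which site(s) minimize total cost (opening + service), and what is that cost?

Open S3 only; minimum total cost 459.

For any fixed open set, each customer zone goes to its cheapest open site; total = fixed + service.
{S3}: P→S3 5·16=80, Q→S3 3·18=54, R→S3 6·11=66, S→S3 13·14=182. Service 382; fixed 77; total 459.
{S2, S3}: service 336 + fixed 138 = 474
{S1, S2}: service 398 + fixed 107 = 505
{S1, S2, S3, S4}: P→S2 3·16=48, Q→S3 3·18=54, R→S3 6·11=66, S→S2 12·14=168. Service 336; fixed 281; total 617.
No other subset beats 459.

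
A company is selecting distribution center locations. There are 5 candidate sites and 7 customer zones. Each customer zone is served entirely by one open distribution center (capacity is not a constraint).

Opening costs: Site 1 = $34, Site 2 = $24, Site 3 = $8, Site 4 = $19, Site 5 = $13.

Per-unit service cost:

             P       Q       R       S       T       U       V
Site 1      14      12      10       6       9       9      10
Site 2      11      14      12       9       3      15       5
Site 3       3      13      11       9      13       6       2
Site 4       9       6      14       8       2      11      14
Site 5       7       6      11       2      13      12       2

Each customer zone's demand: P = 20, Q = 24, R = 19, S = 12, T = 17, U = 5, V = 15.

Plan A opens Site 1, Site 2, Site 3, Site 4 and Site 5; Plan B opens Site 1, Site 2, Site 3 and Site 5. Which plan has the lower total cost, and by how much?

Plan B is cheaper by 2.

Plan A: {Site 1, Site 2, Site 3, Site 4, Site 5}: P→Site 3 3·20=60, Q→Site 4 6·24=144, R→Site 1 10·19=190, S→Site 5 2·12=24, T→Site 4 2·17=34, U→Site 3 6·5=30, V→Site 3 2·15=30. Service 512; fixed 98; total 610.
Plan B: {Site 1, Site 2, Site 3, Site 5}: P→Site 3 3·20=60, Q→Site 5 6·24=144, R→Site 1 10·19=190, S→Site 5 2·12=24, T→Site 2 3·17=51, U→Site 3 6·5=30, V→Site 3 2·15=30. Service 529; fixed 79; total 608.
Difference: |610 − 608| = 2.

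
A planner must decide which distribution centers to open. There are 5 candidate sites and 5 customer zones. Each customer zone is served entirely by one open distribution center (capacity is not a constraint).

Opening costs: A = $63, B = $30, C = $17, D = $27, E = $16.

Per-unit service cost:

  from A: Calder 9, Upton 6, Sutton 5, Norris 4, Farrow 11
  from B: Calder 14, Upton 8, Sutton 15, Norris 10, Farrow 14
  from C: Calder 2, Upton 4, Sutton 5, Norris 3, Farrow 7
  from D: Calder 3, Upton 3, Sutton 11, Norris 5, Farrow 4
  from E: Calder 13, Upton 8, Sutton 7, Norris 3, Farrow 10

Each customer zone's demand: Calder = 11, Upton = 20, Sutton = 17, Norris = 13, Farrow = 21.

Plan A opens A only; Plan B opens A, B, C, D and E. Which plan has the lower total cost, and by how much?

Plan B is cheaper by 207.

Plan A: {A}: Calder→A 9·11=99, Upton→A 6·20=120, Sutton→A 5·17=85, Norris→A 4·13=52, Farrow→A 11·21=231. Service 587; fixed 63; total 650.
Plan B: {A, B, C, D, E}: Calder→C 2·11=22, Upton→D 3·20=60, Sutton→A 5·17=85, Norris→C 3·13=39, Farrow→D 4·21=84. Service 290; fixed 153; total 443.
Difference: |650 − 443| = 207.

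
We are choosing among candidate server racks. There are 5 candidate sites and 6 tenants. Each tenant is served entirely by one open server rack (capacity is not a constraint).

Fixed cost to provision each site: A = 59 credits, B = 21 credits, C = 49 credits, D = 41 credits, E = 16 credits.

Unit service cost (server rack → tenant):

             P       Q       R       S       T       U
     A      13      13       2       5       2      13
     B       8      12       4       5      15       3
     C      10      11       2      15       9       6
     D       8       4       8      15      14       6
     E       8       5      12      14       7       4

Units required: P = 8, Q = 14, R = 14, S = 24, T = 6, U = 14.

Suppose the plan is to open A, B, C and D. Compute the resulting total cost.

Each tenant is assigned to its cheapest site among the open ones.
{A, B, C, D}: P→B 8·8=64, Q→D 4·14=56, R→A 2·14=28, S→A 5·24=120, T→A 2·6=12, U→B 3·14=42. Service 322; fixed 170; total 492.

Total cost: 492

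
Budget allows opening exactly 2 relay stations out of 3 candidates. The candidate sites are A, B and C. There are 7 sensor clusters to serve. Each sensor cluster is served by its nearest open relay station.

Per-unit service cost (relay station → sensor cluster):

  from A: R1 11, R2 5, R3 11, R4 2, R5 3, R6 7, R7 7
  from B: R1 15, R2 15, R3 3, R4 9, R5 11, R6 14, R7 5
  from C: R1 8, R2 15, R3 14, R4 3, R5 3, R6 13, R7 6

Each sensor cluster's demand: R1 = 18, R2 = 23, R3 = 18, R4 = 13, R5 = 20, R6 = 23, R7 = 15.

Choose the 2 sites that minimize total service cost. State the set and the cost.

Choose A and B; total service cost 689.

With exactly 2 open, each sensor cluster uses its cheapest among the chosen.
{A, B}: R1→A 11·18=198, R2→A 5·23=115, R3→B 3·18=54, R4→A 2·13=26, R5→A 3·20=60, R6→A 7·23=161, R7→B 5·15=75. Service cost 689.
{A, C}: service cost 794
{B, C}: service cost 1016
Among all 3 size-2 choices, {A, B} is lowest.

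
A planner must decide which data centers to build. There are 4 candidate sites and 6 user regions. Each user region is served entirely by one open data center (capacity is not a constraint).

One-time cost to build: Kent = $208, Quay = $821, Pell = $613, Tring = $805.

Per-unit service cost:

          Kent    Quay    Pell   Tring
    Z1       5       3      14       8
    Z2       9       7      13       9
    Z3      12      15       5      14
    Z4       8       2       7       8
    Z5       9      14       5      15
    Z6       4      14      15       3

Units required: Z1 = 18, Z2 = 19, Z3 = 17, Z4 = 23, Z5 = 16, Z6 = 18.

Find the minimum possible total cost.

For any fixed open set, each user region goes to its cheapest open site; total = fixed + service.
{Kent}: Z1→Kent 5·18=90, Z2→Kent 9·19=171, Z3→Kent 12·17=204, Z4→Kent 8·23=184, Z5→Kent 9·16=144, Z6→Kent 4·18=72. Service 865; fixed 208; total 1073.
{Kent, Pell}: service 659 + fixed 821 = 1480
{Kent, Quay}: service 653 + fixed 1029 = 1682
{Kent, Quay, Pell, Tring}: service 452 + fixed 2447 = 2899
No other subset beats 1073.

Minimum total cost: 1073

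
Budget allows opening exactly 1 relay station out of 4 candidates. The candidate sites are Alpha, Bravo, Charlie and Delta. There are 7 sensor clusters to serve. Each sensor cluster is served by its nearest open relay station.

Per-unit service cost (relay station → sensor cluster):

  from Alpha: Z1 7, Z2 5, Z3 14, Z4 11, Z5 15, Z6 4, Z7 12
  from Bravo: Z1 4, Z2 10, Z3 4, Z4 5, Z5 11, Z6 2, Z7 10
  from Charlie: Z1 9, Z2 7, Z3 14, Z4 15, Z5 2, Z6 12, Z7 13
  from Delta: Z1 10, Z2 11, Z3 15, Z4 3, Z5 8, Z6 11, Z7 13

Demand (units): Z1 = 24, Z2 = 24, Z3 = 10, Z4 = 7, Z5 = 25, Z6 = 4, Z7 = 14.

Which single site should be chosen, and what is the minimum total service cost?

With exactly 1 open, each sensor cluster uses its cheapest among the chosen.
{Bravo}: Z1→Bravo 4·24=96, Z2→Bravo 10·24=240, Z3→Bravo 4·10=40, Z4→Bravo 5·7=35, Z5→Bravo 11·25=275, Z6→Bravo 2·4=8, Z7→Bravo 10·14=140. Service cost 834.
{Charlie}: service cost 909
{Alpha}: service cost 1064
Among all 4 size-1 choices, {Bravo} is lowest.

Choose Bravo only; total service cost 834.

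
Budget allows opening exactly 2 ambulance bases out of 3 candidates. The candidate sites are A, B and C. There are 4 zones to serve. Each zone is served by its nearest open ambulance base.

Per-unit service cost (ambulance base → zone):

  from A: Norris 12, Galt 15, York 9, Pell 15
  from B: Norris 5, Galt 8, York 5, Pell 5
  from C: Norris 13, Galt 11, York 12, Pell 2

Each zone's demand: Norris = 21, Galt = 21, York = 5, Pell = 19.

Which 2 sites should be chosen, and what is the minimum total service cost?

With exactly 2 open, each zone uses its cheapest among the chosen.
{B, C}: Norris→B 5·21=105, Galt→B 8·21=168, York→B 5·5=25, Pell→C 2·19=38. Service cost 336.
{A, B}: service cost 393
{A, C}: service cost 566
Among all 3 size-2 choices, {B, C} is lowest.

Choose B and C; total service cost 336.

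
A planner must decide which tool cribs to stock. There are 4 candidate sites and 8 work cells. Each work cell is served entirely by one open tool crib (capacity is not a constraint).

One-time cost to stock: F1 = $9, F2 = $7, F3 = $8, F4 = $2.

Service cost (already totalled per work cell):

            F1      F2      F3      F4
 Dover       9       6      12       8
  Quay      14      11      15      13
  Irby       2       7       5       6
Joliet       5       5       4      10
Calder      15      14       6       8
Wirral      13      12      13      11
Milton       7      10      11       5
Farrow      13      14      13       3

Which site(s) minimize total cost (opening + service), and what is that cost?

For any fixed open set, each work cell goes to its cheapest open site; total = fixed + service.
{F2, F4}: Dover→F2 6, Quay→F2 11, Irby→F4 6, Joliet→F2 5, Calder→F4 8, Wirral→F4 11, Milton→F4 5, Farrow→F4 3. Service 55; fixed 9; total 64.
{F3, F4}: Dover→F4 8, Quay→F4 13, Irby→F3 5, Joliet→F3 4, Calder→F3 6, Wirral→F4 11, Milton→F4 5, Farrow→F4 3. Service 55; fixed 10; total 65.
{F1, F4}: service 55 + fixed 11 = 66
{F1, F2, F3, F4}: service 48 + fixed 26 = 74
No other subset beats 64.

Open F2 and F4; minimum total cost 64.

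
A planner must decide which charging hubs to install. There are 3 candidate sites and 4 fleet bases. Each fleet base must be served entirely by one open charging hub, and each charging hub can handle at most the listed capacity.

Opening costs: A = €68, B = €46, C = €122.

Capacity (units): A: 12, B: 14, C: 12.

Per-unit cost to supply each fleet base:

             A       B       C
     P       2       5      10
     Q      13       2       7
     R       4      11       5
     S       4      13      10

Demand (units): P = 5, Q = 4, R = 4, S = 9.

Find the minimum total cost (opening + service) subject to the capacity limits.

Open {A, B}: P→B 5·5=25, Q→B 2·4=8, R→B 11·4=44, S→A 4·9=36.
Loads: A carries 9/12, B carries 13/14. Service 113; fixed 114; total 227.
Next best feasible plan costs 265.

Minimum total cost: 227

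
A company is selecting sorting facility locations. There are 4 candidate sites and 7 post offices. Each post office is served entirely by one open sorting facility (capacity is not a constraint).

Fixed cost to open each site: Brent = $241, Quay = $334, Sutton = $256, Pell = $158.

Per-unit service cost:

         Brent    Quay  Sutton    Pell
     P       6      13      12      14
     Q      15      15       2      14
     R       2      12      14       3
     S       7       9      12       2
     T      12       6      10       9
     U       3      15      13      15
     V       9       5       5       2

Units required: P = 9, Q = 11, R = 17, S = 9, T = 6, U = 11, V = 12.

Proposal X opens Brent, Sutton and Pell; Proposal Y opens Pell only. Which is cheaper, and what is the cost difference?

Proposal X: {Brent, Sutton, Pell}: P→Brent 6·9=54, Q→Sutton 2·11=22, R→Brent 2·17=34, S→Pell 2·9=18, T→Pell 9·6=54, U→Brent 3·11=33, V→Pell 2·12=24. Service 239; fixed 655; total 894.
Proposal Y: {Pell}: P→Pell 14·9=126, Q→Pell 14·11=154, R→Pell 3·17=51, S→Pell 2·9=18, T→Pell 9·6=54, U→Pell 15·11=165, V→Pell 2·12=24. Service 592; fixed 158; total 750.
Difference: |894 − 750| = 144.

Proposal Y is cheaper by 144.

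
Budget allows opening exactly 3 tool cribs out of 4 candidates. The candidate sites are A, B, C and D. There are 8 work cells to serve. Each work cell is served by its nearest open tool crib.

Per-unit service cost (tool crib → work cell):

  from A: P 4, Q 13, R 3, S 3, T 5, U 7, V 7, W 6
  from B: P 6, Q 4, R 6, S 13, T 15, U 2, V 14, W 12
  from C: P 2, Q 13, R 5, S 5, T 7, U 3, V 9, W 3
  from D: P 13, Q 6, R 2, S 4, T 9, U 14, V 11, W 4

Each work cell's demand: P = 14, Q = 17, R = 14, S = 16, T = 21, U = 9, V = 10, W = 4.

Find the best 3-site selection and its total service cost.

With exactly 3 open, each work cell uses its cheapest among the chosen.
{A, B, C}: P→C 2·14=28, Q→B 4·17=68, R→A 3·14=42, S→A 3·16=48, T→A 5·21=105, U→B 2·9=18, V→A 7·10=70, W→C 3·4=12. Service cost 391.
{A, B, D}: service cost 409
{A, C, D}: service cost 420
Among all 4 size-3 choices, {A, B, C} is lowest.

Choose A, B and C; total service cost 391.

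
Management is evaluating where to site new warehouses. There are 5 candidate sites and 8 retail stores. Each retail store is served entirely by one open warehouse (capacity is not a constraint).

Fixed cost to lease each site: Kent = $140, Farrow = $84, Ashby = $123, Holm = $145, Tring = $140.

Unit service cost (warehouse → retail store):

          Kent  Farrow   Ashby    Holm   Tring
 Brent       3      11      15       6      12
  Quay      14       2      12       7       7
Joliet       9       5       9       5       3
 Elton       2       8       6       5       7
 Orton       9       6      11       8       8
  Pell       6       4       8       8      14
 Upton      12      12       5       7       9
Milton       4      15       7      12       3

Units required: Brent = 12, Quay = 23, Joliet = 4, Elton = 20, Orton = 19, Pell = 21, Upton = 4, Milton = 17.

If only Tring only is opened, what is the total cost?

Each retail store is assigned to its cheapest site among the open ones.
{Tring}: Brent→Tring 12·12=144, Quay→Tring 7·23=161, Joliet→Tring 3·4=12, Elton→Tring 7·20=140, Orton→Tring 8·19=152, Pell→Tring 14·21=294, Upton→Tring 9·4=36, Milton→Tring 3·17=51. Service 990; fixed 140; total 1130.

Total cost: 1130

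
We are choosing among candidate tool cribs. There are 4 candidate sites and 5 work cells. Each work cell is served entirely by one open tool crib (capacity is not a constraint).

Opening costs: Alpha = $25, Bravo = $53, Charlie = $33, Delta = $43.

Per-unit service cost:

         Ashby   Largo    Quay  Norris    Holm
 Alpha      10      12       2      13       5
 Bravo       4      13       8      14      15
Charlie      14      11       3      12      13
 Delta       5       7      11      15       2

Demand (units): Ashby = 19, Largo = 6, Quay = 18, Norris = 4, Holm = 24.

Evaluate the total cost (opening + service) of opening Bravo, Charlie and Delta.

Total cost: 397

Each work cell is assigned to its cheapest site among the open ones.
{Bravo, Charlie, Delta}: Ashby→Bravo 4·19=76, Largo→Delta 7·6=42, Quay→Charlie 3·18=54, Norris→Charlie 12·4=48, Holm→Delta 2·24=48. Service 268; fixed 129; total 397.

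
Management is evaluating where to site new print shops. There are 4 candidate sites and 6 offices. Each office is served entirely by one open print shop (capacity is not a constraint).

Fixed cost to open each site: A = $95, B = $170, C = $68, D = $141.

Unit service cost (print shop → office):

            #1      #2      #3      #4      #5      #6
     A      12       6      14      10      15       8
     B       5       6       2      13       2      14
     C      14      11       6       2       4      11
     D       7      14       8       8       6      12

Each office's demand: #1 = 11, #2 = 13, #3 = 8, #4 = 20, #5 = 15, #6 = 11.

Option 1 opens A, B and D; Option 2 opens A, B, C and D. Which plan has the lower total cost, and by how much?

Option 1: {A, B, D}: #1→B 5·11=55, #2→A 6·13=78, #3→B 2·8=16, #4→D 8·20=160, #5→B 2·15=30, #6→A 8·11=88. Service 427; fixed 406; total 833.
Option 2: {A, B, C, D}: #1→B 5·11=55, #2→A 6·13=78, #3→B 2·8=16, #4→C 2·20=40, #5→B 2·15=30, #6→A 8·11=88. Service 307; fixed 474; total 781.
Difference: |833 − 781| = 52.

Option 2 is cheaper by 52.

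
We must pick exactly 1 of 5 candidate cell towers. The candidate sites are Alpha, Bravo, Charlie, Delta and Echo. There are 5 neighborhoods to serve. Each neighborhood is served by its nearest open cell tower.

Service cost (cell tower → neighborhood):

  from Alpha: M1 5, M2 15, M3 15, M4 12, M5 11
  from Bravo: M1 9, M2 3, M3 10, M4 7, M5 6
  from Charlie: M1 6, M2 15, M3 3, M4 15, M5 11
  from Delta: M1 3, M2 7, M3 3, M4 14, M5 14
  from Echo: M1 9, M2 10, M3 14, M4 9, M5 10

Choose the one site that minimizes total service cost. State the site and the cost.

Choose Bravo only; total service cost 35.

With exactly 1 open, each neighborhood uses its cheapest among the chosen.
{Bravo}: M1→Bravo 9, M2→Bravo 3, M3→Bravo 10, M4→Bravo 7, M5→Bravo 6. Service cost 35.
{Delta}: service cost 41
{Charlie}: service cost 50
Among all 5 size-1 choices, {Bravo} is lowest.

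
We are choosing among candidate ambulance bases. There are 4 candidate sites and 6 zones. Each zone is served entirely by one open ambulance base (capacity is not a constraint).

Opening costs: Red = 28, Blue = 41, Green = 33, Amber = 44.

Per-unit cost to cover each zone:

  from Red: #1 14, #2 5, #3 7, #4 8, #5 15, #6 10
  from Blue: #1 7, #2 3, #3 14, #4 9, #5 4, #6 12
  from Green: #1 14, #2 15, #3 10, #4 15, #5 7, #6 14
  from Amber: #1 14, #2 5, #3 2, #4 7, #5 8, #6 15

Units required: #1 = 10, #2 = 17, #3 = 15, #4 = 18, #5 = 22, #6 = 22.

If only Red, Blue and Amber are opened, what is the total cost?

Each zone is assigned to its cheapest site among the open ones.
{Red, Blue, Amber}: #1→Blue 7·10=70, #2→Blue 3·17=51, #3→Amber 2·15=30, #4→Amber 7·18=126, #5→Blue 4·22=88, #6→Red 10·22=220. Service 585; fixed 113; total 698.

Total cost: 698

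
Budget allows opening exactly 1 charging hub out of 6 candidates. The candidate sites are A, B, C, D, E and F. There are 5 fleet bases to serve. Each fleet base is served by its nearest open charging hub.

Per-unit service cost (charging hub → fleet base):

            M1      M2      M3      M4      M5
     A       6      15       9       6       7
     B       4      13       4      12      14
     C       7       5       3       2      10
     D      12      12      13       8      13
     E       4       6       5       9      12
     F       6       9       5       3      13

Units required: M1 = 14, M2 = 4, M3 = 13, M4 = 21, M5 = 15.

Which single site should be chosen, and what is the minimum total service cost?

With exactly 1 open, each fleet base uses its cheapest among the chosen.
{C}: M1→C 7·14=98, M2→C 5·4=20, M3→C 3·13=39, M4→C 2·21=42, M5→C 10·15=150. Service cost 349.
{F}: service cost 443
{A}: service cost 492
Among all 6 size-1 choices, {C} is lowest.

Choose C only; total service cost 349.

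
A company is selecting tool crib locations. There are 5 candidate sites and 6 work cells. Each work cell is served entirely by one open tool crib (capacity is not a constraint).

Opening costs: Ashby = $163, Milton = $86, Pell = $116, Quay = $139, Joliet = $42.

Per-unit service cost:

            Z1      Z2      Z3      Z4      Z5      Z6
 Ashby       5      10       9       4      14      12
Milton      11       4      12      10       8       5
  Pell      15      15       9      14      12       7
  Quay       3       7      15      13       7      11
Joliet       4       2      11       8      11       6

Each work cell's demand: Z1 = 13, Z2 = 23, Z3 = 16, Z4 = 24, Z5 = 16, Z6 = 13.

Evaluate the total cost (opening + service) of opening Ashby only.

Total cost: 1078

Each work cell is assigned to its cheapest site among the open ones.
{Ashby}: Z1→Ashby 5·13=65, Z2→Ashby 10·23=230, Z3→Ashby 9·16=144, Z4→Ashby 4·24=96, Z5→Ashby 14·16=224, Z6→Ashby 12·13=156. Service 915; fixed 163; total 1078.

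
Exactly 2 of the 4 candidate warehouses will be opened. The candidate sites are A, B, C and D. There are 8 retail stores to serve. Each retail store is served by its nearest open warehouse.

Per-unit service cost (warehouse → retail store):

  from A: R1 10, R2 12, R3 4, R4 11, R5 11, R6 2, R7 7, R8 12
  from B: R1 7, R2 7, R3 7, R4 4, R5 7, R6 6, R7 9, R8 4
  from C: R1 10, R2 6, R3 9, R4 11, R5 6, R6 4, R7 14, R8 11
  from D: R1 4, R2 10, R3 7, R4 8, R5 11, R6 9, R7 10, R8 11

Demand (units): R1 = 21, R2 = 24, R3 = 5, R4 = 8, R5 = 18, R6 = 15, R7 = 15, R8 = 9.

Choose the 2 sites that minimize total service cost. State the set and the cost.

Choose A and B; total service cost 664.

With exactly 2 open, each retail store uses its cheapest among the chosen.
{A, B}: R1→B 7·21=147, R2→B 7·24=168, R3→A 4·5=20, R4→B 4·8=32, R5→B 7·18=126, R6→A 2·15=30, R7→A 7·15=105, R8→B 4·9=36. Service cost 664.
{B, C}: service cost 697
{B, D}: service cost 706
Among all 6 size-2 choices, {A, B} is lowest.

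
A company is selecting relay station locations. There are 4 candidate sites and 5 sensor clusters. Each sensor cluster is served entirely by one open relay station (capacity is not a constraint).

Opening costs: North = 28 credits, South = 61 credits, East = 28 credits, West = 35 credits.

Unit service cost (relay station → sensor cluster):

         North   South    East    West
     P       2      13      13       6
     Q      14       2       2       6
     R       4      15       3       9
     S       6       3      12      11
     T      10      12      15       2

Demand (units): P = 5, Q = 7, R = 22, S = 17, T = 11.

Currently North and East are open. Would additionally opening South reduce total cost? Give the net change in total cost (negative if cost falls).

Current service cost with {North, East}: 302.
Adding South: each sensor cluster re-picks its cheapest; new service cost 251, saving 51.
Extra fixed cost: 61. Net change = 61 − 51 = 10.
(Totals: 358 → 368.)

No — net change +10 (cost rises by 10).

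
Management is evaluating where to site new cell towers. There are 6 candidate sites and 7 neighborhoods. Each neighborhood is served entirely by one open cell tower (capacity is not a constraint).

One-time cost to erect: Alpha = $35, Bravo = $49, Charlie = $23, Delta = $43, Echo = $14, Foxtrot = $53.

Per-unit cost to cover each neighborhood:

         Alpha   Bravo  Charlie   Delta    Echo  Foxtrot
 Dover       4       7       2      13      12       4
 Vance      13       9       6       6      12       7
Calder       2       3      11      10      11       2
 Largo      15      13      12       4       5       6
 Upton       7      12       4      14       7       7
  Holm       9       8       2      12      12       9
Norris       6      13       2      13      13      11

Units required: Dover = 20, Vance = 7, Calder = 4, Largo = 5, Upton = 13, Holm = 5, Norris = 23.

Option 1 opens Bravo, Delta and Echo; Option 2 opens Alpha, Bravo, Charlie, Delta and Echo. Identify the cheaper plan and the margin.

Option 1: {Bravo, Delta, Echo}: Dover→Bravo 7·20=140, Vance→Delta 6·7=42, Calder→Bravo 3·4=12, Largo→Delta 4·5=20, Upton→Echo 7·13=91, Holm→Bravo 8·5=40, Norris→Bravo 13·23=299. Service 644; fixed 106; total 750.
Option 2: {Alpha, Bravo, Charlie, Delta, Echo}: Dover→Charlie 2·20=40, Vance→Charlie 6·7=42, Calder→Alpha 2·4=8, Largo→Delta 4·5=20, Upton→Charlie 4·13=52, Holm→Charlie 2·5=10, Norris→Charlie 2·23=46. Service 218; fixed 164; total 382.
Difference: |750 − 382| = 368.

Option 2 is cheaper by 368.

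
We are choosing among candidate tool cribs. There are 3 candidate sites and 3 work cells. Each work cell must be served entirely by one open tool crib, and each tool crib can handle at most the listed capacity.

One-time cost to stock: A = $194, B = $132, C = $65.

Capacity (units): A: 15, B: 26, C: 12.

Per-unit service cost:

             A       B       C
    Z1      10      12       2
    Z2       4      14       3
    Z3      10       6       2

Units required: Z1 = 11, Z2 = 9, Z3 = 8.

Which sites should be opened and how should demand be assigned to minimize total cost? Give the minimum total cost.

Open {B, C}: Z1→C 2·11=22, Z2→B 14·9=126, Z3→B 6·8=48.
Loads: B carries 17/26, C carries 11/12. Service 196; fixed 197; total 393.
Next best feasible plan costs 404.

Minimum total cost: 393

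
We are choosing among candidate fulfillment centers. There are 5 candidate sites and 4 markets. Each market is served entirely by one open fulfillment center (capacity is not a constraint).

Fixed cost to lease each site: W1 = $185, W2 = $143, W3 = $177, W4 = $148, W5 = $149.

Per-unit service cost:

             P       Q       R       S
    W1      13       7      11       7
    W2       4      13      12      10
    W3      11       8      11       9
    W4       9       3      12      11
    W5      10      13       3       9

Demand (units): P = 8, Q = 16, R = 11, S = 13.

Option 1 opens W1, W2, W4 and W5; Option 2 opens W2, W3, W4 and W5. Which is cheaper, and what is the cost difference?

Option 1 is cheaper by 18.

Option 1: {W1, W2, W4, W5}: P→W2 4·8=32, Q→W4 3·16=48, R→W5 3·11=33, S→W1 7·13=91. Service 204; fixed 625; total 829.
Option 2: {W2, W3, W4, W5}: P→W2 4·8=32, Q→W4 3·16=48, R→W5 3·11=33, S→W3 9·13=117. Service 230; fixed 617; total 847.
Difference: |829 − 847| = 18.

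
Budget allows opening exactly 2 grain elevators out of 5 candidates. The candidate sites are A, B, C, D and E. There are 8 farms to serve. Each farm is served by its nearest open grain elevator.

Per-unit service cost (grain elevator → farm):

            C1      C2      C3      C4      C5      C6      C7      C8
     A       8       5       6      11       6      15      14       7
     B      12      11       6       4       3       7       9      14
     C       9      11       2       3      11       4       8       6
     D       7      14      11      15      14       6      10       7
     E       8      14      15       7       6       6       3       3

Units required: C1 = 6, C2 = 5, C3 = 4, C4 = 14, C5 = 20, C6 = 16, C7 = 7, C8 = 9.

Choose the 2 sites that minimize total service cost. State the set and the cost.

Choose C and E; total service cost 385.

With exactly 2 open, each farm uses its cheapest among the chosen.
{C, E}: C1→E 8·6=48, C2→C 11·5=55, C3→C 2·4=8, C4→C 3·14=42, C5→E 6·20=120, C6→C 4·16=64, C7→E 3·7=21, C8→E 3·9=27. Service cost 385.
{B, E}: service cost 387
{B, C}: service cost 393
Among all 10 size-2 choices, {C, E} is lowest.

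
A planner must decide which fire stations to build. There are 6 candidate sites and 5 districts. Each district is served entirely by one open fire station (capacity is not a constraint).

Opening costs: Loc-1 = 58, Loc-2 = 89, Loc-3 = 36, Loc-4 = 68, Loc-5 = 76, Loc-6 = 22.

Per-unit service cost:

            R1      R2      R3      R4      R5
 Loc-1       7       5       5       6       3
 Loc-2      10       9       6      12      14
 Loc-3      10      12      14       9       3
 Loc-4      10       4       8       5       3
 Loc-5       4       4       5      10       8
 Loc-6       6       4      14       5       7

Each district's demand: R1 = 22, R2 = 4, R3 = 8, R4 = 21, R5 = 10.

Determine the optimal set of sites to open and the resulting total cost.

For any fixed open set, each district goes to its cheapest open site; total = fixed + service.
{Loc-1, Loc-6}: R1→Loc-6 6·22=132, R2→Loc-6 4·4=16, R3→Loc-1 5·8=40, R4→Loc-6 5·21=105, R5→Loc-1 3·10=30. Service 323; fixed 80; total 403.
{Loc-3, Loc-5, Loc-6}: service 279 + fixed 134 = 413
{Loc-5, Loc-6}: R1→Loc-5 4·22=88, R2→Loc-5 4·4=16, R3→Loc-5 5·8=40, R4→Loc-6 5·21=105, R5→Loc-6 7·10=70. Service 319; fixed 98; total 417.
{Loc-1, Loc-2, Loc-3, Loc-4, Loc-5, Loc-6}: R1→Loc-5 4·22=88, R2→Loc-4 4·4=16, R3→Loc-1 5·8=40, R4→Loc-4 5·21=105, R5→Loc-1 3·10=30. Service 279; fixed 349; total 628.
No other subset beats 403.

Open Loc-1 and Loc-6; minimum total cost 403.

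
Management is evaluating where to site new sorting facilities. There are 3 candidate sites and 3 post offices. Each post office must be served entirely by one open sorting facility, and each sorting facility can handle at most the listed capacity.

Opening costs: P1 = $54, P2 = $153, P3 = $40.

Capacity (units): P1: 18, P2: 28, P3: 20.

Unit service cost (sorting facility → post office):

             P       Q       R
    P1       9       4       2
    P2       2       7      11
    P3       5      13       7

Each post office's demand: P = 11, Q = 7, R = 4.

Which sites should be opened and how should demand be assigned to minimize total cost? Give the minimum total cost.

Minimum total cost: 185

Open {P1, P3}: P→P3 5·11=55, Q→P1 4·7=28, R→P1 2·4=8.
Loads: P1 carries 11/18, P3 carries 11/20. Service 91; fixed 94; total 185.
Next best feasible plan costs 205.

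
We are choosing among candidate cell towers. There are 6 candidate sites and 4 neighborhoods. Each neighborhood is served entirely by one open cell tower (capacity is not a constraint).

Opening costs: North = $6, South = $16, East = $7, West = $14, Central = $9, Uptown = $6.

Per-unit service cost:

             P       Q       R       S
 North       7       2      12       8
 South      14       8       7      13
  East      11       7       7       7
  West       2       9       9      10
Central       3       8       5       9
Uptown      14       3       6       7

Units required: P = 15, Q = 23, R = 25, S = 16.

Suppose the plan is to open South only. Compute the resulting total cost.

Each neighborhood is assigned to its cheapest site among the open ones.
{South}: P→South 14·15=210, Q→South 8·23=184, R→South 7·25=175, S→South 13·16=208. Service 777; fixed 16; total 793.

Total cost: 793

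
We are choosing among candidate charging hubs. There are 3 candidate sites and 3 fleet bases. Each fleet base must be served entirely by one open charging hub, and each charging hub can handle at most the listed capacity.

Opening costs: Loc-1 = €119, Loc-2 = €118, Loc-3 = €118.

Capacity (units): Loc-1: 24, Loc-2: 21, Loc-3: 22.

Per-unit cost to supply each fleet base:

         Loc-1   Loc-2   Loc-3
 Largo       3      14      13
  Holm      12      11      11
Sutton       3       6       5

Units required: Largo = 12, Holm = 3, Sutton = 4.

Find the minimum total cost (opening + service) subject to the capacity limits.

Open {Loc-1}: Largo→Loc-1 3·12=36, Holm→Loc-1 12·3=36, Sutton→Loc-1 3·4=12.
Loads: Loc-1 carries 19/24. Service 84; fixed 119; total 203.
Next best feasible plan costs 318.

Minimum total cost: 203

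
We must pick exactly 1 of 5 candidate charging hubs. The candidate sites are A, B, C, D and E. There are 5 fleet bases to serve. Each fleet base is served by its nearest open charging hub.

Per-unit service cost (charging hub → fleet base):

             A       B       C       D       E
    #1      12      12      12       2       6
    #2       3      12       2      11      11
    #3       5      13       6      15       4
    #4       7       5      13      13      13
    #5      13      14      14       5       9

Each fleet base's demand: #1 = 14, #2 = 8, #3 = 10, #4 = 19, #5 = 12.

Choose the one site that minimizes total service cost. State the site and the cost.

Choose A only; total service cost 531.

With exactly 1 open, each fleet base uses its cheapest among the chosen.
{A}: #1→A 12·14=168, #2→A 3·8=24, #3→A 5·10=50, #4→A 7·19=133, #5→A 13·12=156. Service cost 531.
{E}: service cost 567
{D}: service cost 573
Among all 5 size-1 choices, {A} is lowest.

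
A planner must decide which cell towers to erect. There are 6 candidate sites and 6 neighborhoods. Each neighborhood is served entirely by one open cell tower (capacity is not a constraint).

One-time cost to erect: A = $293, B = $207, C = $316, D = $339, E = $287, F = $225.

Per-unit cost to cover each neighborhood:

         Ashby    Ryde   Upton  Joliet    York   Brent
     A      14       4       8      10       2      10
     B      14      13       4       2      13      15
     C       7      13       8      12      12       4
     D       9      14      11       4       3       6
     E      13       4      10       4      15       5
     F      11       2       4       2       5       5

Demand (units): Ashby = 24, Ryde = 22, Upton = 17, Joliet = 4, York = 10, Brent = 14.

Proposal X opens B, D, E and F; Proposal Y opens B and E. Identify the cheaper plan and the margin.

Proposal X: {B, D, E, F}: Ashby→D 9·24=216, Ryde→F 2·22=44, Upton→B 4·17=68, Joliet→B 2·4=8, York→D 3·10=30, Brent→E 5·14=70. Service 436; fixed 1058; total 1494.
Proposal Y: {B, E}: Ashby→E 13·24=312, Ryde→E 4·22=88, Upton→B 4·17=68, Joliet→B 2·4=8, York→B 13·10=130, Brent→E 5·14=70. Service 676; fixed 494; total 1170.
Difference: |1494 − 1170| = 324.

Proposal Y is cheaper by 324.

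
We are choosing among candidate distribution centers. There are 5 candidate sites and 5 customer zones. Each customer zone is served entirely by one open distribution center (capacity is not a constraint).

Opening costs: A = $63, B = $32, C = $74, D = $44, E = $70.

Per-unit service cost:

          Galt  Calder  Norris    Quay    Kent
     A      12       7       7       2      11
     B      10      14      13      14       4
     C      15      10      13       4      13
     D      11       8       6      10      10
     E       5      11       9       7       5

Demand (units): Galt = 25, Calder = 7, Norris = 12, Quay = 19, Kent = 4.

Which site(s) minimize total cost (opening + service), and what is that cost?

Open A and E; minimum total cost 449.

For any fixed open set, each customer zone goes to its cheapest open site; total = fixed + service.
{A, E}: Galt→E 5·25=125, Calder→A 7·7=49, Norris→A 7·12=84, Quay→A 2·19=38, Kent→E 5·4=20. Service 316; fixed 133; total 449.
{A, B, E}: Galt→E 5·25=125, Calder→A 7·7=49, Norris→A 7·12=84, Quay→A 2·19=38, Kent→B 4·4=16. Service 312; fixed 165; total 477.
{A, D, E}: Galt→E 5·25=125, Calder→A 7·7=49, Norris→D 6·12=72, Quay→A 2·19=38, Kent→E 5·4=20. Service 304; fixed 177; total 481.
{A, B, C, D, E}: service 300 + fixed 283 = 583
No other subset beats 449.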